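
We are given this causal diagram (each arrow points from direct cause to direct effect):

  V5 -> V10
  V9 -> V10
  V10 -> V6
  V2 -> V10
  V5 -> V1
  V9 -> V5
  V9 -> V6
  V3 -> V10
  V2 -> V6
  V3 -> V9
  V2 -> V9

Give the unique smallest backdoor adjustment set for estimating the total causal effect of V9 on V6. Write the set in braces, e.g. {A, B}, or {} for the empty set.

{V2, V3}

Variables eligible for adjustment (non-descendants of V9, excluding V9 and V6): {V2, V3}.
Backdoor paths from V9 to V6:
  P1: V9 <- V3 -> V10 <- V2 -> V6
  P2: V9 <- V3 -> V10 -> V6
  P3: V9 <- V2 -> V10 -> V6
  P4: V9 <- V2 -> V6
The empty set is not sufficient: P2 (V9 <- V3 -> V10 -> V6) has no collider blocking it and no conditioned non-collider, so it is open.
Try {V2, V3}:
  P1: blocked at fork node V3 ∈ conditioning set.
  P2: blocked at fork node V3 ∈ conditioning set.
  P3: blocked at fork node V2 ∈ conditioning set.
  P4: blocked at fork node V2 ∈ conditioning set.
{V2, V3} contains no descendant of V9 and blocks every backdoor path.
Every element of {V2, V3} is needed (dropping V2 leaves P3 open; dropping V3 leaves P2 open), so no proper subset is valid.
Among all size-2 subsets of the eligible variables, only {V2, V3} blocks every backdoor path, so it is the unique smallest valid adjustment set.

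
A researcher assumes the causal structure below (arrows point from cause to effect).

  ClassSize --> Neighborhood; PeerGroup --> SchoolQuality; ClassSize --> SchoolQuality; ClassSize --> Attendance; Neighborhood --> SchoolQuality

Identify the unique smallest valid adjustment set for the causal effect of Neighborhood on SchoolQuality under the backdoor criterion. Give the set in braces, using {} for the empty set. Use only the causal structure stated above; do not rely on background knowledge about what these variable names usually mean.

{ClassSize}

Variables eligible for adjustment (non-descendants of Neighborhood, excluding Neighborhood and SchoolQuality): {Attendance, ClassSize, PeerGroup}.
Backdoor paths from Neighborhood to SchoolQuality:
  P1: Neighborhood <- ClassSize -> SchoolQuality
The empty set is not sufficient: P1 (Neighborhood <- ClassSize -> SchoolQuality) has no collider blocking it and no conditioned non-collider, so it is open.
Try {ClassSize}:
  P1: blocked at fork node ClassSize ∈ conditioning set.
{ClassSize} contains no descendant of Neighborhood and blocks every backdoor path.
No other singleton works — e.g. {PeerGroup} leaves P1 open — so {ClassSize} is the unique smallest valid adjustment set.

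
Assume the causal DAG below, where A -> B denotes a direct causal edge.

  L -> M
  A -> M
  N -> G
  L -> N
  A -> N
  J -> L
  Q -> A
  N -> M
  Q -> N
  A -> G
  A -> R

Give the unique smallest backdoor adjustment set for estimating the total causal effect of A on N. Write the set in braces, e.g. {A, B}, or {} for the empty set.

{Q}

Variables eligible for adjustment (non-descendants of A, excluding A and N): {J, L, Q}.
Backdoor paths from A to N:
  P1: A <- Q -> N
The empty set is not sufficient: P1 (A <- Q -> N) has no collider blocking it and no conditioned non-collider, so it is open.
Try {Q}:
  P1: blocked at fork node Q ∈ conditioning set.
{Q} contains no descendant of A and blocks every backdoor path.
No other singleton works — e.g. {J} leaves P1 open — so {Q} is the unique smallest valid adjustment set.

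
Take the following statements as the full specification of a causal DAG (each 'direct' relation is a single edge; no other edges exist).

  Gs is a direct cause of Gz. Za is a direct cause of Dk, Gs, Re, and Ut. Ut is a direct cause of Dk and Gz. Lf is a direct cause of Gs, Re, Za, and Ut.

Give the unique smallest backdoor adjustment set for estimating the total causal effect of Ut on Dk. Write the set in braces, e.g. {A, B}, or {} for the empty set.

Variables eligible for adjustment (non-descendants of Ut, excluding Ut and Dk): {Gs, Lf, Re, Za}.
Backdoor paths from Ut to Dk:
  P1: Ut <- Lf -> Za -> Dk
  P2: Ut <- Lf -> Gs <- Za -> Dk
  P3: Ut <- Lf -> Re <- Za -> Dk
  P4: Ut <- Za -> Dk
The empty set is not sufficient: P1 (Ut <- Lf -> Za -> Dk) has no collider blocking it and no conditioned non-collider, so it is open.
Try {Za}:
  P1: blocked at chain node Za ∈ conditioning set.
  P2: blocked at collider Gs (neither it nor any descendant is in the conditioning set).
  P3: blocked at collider Re (neither it nor any descendant is in the conditioning set).
  P4: blocked at fork node Za ∈ conditioning set.
{Za} contains no descendant of Ut and blocks every backdoor path.
No other singleton works — e.g. {Lf} leaves P4 open — so {Za} is the unique smallest valid adjustment set.

{Za}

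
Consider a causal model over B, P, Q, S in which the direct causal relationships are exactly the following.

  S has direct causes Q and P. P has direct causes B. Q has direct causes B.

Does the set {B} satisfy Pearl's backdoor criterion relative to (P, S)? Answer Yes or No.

Yes

Backdoor paths from P to S (paths whose first edge points into P):
  P1: P <- B -> Q -> S
Condition 1 (no descendant of P in the set): holds — descendants of P are {S}; none are in {B}.
Condition 2 (every backdoor path blocked by {B}):
  P1: blocked at fork node B ∈ conditioning set.
{B} satisfies the backdoor criterion.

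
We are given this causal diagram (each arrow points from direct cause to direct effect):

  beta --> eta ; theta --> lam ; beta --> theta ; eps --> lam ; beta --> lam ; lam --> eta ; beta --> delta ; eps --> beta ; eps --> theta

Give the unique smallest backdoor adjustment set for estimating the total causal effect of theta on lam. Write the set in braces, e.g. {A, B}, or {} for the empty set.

{beta, eps}

Variables eligible for adjustment (non-descendants of theta, excluding theta and lam): {beta, delta, eps}.
Backdoor paths from theta to lam:
  P1: theta <- eps -> beta -> lam
  P2: theta <- eps -> beta -> eta <- lam
  P3: theta <- eps -> lam
  P4: theta <- beta <- eps -> lam
  P5: theta <- beta -> lam
  P6: theta <- beta -> eta <- lam
The empty set is not sufficient: P1 (theta <- eps -> beta -> lam) has no collider blocking it and no conditioned non-collider, so it is open.
Try {beta, eps}:
  P1: blocked at fork node eps ∈ conditioning set.
  P2: blocked at fork node eps ∈ conditioning set.
  P3: blocked at fork node eps ∈ conditioning set.
  P4: blocked at chain node beta ∈ conditioning set.
  P5: blocked at fork node beta ∈ conditioning set.
  P6: blocked at fork node beta ∈ conditioning set.
{beta, eps} contains no descendant of theta and blocks every backdoor path.
Every element of {beta, eps} is needed (dropping beta leaves P5 open; dropping eps leaves P3 open), so no proper subset is valid.
Among all size-2 subsets of the eligible variables, only {beta, eps} blocks every backdoor path, so it is the unique smallest valid adjustment set.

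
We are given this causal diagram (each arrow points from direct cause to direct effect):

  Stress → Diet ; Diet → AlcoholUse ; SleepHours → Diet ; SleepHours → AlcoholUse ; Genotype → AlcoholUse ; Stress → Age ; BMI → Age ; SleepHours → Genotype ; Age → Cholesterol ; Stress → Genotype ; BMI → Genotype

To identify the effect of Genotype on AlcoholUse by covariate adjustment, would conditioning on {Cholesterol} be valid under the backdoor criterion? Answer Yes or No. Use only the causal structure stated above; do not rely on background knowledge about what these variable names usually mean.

Backdoor paths from Genotype to AlcoholUse (paths whose first edge points into Genotype):
  P1: Genotype <- SleepHours -> Diet -> AlcoholUse
  P2: Genotype <- SleepHours -> AlcoholUse
  P3: Genotype <- BMI -> Age <- Stress -> Diet <- SleepHours -> AlcoholUse
  P4: Genotype <- BMI -> Age <- Stress -> Diet -> AlcoholUse
  P5: Genotype <- Stress -> Diet <- SleepHours -> AlcoholUse
  P6: Genotype <- Stress -> Diet -> AlcoholUse
Condition 1 (no descendant of Genotype in the set): holds — descendants of Genotype are {AlcoholUse}; none are in {Cholesterol}.
Condition 2 (every backdoor path blocked by {Cholesterol}):
  P1: open — no interior node is in the conditioning set.
  P2: open — no interior node is in the conditioning set.
  P3: blocked at collider Diet (neither it nor any descendant is in the conditioning set).
  P4: open — collider(s) Age are conditioned on (or have a conditioned descendant) and no non-collider on the path is in the set.
  P5: blocked at collider Diet (neither it nor any descendant is in the conditioning set).
  P6: open — no interior node is in the conditioning set.
{Cholesterol} does not satisfy the backdoor criterion.

No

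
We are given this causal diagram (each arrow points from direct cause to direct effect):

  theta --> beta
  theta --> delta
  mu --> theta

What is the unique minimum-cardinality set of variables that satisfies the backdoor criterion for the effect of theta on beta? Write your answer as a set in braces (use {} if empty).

Variables eligible for adjustment (non-descendants of theta, excluding theta and beta): {mu}.
Backdoor paths from theta to beta:
  (none)
With no backdoor paths the empty set already satisfies the criterion, and it is trivially minimal.

{}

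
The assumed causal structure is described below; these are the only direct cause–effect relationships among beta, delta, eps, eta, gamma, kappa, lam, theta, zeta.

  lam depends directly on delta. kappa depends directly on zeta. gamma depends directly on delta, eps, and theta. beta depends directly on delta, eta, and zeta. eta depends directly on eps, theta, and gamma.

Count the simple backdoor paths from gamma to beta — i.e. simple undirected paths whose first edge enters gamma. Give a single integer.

A backdoor path from gamma to beta is any simple undirected path whose first edge points into gamma (i.e. leaves gamma via a parent).
Parents of gamma: {delta, eps, theta}.
Enumerating:
  P1: gamma <- theta -> eta -> beta
  P2: gamma <- delta -> beta
  P3: gamma <- eps -> eta -> beta
That exhausts the simple backdoor paths. Count: 3.

3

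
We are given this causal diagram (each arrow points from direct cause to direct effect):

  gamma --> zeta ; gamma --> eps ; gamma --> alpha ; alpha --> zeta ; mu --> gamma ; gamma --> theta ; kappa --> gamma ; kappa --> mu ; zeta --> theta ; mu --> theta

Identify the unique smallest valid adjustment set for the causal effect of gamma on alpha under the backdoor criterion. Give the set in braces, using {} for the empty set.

Variables eligible for adjustment (non-descendants of gamma, excluding gamma and alpha): {kappa, mu}.
Backdoor paths from gamma to alpha:
  P1: gamma <- kappa -> mu -> theta <- zeta <- alpha
  P2: gamma <- mu -> theta <- zeta <- alpha
Each backdoor path contains an unconditioned collider, so every path is already blocked with the empty conditioning set:
  P1: blocked at collider theta (neither it nor any descendant is in the conditioning set).
  P2: blocked at collider theta (neither it nor any descendant is in the conditioning set).
The empty set is therefore the unique smallest valid set.

{}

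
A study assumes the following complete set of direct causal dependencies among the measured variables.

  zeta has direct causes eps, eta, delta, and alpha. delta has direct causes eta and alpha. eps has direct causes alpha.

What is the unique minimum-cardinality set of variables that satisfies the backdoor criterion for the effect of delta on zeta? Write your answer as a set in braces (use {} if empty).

{alpha, eta}

Variables eligible for adjustment (non-descendants of delta, excluding delta and zeta): {alpha, eps, eta}.
Backdoor paths from delta to zeta:
  P1: delta <- eta -> zeta
  P2: delta <- alpha -> eps -> zeta
  P3: delta <- alpha -> zeta
The empty set is not sufficient: P1 (delta <- eta -> zeta) has no collider blocking it and no conditioned non-collider, so it is open.
Try {alpha, eta}:
  P1: blocked at fork node eta ∈ conditioning set.
  P2: blocked at fork node alpha ∈ conditioning set.
  P3: blocked at fork node alpha ∈ conditioning set.
{alpha, eta} contains no descendant of delta and blocks every backdoor path.
Every element of {alpha, eta} is needed (dropping alpha leaves P2 open; dropping eta leaves P1 open), so no proper subset is valid.
Among all size-2 subsets of the eligible variables, only {alpha, eta} blocks every backdoor path, so it is the unique smallest valid adjustment set.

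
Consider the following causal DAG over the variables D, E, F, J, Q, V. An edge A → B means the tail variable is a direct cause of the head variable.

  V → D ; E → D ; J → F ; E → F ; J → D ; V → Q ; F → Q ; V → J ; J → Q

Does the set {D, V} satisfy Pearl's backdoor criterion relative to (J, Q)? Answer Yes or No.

Backdoor paths from J to Q (paths whose first edge points into J):
  P1: J <- V -> Q
  P2: J <- V -> D <- E -> F -> Q
Condition 1 (no descendant of J in the set): FAILS — D is a descendant of J.
Condition 2 (every backdoor path blocked by {D, V}):
  P1: blocked at fork node V ∈ conditioning set.
  P2: blocked at fork node V ∈ conditioning set.
{D, V} does not satisfy the backdoor criterion.

No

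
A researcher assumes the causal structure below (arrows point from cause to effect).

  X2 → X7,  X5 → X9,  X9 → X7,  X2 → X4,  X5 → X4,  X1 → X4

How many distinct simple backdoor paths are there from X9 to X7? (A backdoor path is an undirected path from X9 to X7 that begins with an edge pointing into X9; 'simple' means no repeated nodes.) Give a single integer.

A backdoor path from X9 to X7 is any simple undirected path whose first edge points into X9 (i.e. leaves X9 via a parent).
Parents of X9: {X5}.
Enumerating:
  P1: X9 <- X5 -> X4 <- X2 -> X7
That exhausts the simple backdoor paths. Count: 1.

1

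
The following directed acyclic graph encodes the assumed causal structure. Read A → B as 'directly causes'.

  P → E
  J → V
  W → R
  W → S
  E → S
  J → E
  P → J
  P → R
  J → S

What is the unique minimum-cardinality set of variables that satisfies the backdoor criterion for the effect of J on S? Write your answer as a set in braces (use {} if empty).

{P}

Variables eligible for adjustment (non-descendants of J, excluding J and S): {P, R, W}.
Backdoor paths from J to S:
  P1: J <- P -> E -> S
  P2: J <- P -> R <- W -> S
The empty set is not sufficient: P1 (J <- P -> E -> S) has no collider blocking it and no conditioned non-collider, so it is open.
Try {P}:
  P1: blocked at fork node P ∈ conditioning set.
  P2: blocked at fork node P ∈ conditioning set.
{P} contains no descendant of J and blocks every backdoor path.
No other singleton works — e.g. {W} leaves P1 open — so {P} is the unique smallest valid adjustment set.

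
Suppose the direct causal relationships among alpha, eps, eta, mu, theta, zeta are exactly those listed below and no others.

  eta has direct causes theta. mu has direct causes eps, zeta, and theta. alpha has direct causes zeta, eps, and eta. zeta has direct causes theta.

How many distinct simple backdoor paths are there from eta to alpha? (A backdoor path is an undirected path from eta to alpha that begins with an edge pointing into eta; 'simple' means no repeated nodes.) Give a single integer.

4

A backdoor path from eta to alpha is any simple undirected path whose first edge points into eta (i.e. leaves eta via a parent).
Parents of eta: {theta}.
Enumerating:
  P1: eta <- theta -> zeta -> mu <- eps -> alpha
  P2: eta <- theta -> zeta -> alpha
  P3: eta <- theta -> mu <- zeta -> alpha
  P4: eta <- theta -> mu <- eps -> alpha
That exhausts the simple backdoor paths. Count: 4.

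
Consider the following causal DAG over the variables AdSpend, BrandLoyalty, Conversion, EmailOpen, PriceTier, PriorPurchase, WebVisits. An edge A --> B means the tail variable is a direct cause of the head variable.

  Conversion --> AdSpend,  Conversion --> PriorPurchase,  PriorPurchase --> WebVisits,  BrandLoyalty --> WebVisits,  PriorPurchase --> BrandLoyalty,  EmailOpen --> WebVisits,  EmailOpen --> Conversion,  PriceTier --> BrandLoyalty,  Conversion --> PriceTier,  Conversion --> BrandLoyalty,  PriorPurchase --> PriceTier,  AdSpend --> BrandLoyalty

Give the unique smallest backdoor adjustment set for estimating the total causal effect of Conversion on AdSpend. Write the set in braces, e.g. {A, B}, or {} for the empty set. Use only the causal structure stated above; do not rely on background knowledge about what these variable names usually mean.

{}

Variables eligible for adjustment (non-descendants of Conversion, excluding Conversion and AdSpend): {EmailOpen}.
Backdoor paths from Conversion to AdSpend:
  P1: Conversion <- EmailOpen -> WebVisits <- PriorPurchase -> PriceTier -> BrandLoyalty <- AdSpend
  P2: Conversion <- EmailOpen -> WebVisits <- PriorPurchase -> BrandLoyalty <- AdSpend
  P3: Conversion <- EmailOpen -> WebVisits <- BrandLoyalty <- AdSpend
Each backdoor path contains an unconditioned collider, so every path is already blocked with the empty conditioning set:
  P1: blocked at collider WebVisits (neither it nor any descendant is in the conditioning set).
  P2: blocked at collider WebVisits (neither it nor any descendant is in the conditioning set).
  P3: blocked at collider WebVisits (neither it nor any descendant is in the conditioning set).
The empty set is therefore the unique smallest valid set.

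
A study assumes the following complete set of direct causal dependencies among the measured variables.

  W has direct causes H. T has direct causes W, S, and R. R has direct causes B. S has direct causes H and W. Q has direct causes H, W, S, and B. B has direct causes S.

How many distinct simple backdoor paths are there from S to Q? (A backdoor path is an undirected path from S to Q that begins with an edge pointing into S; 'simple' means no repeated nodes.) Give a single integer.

6

A backdoor path from S to Q is any simple undirected path whose first edge points into S (i.e. leaves S via a parent).
Parents of S: {H, W}.
Enumerating:
  P1: S <- H -> W -> Q
  P2: S <- H -> W -> T <- R <- B -> Q
  P3: S <- H -> Q
  P4: S <- W <- H -> Q
  P5: S <- W -> Q
  P6: S <- W -> T <- R <- B -> Q
That exhausts the simple backdoor paths. Count: 6.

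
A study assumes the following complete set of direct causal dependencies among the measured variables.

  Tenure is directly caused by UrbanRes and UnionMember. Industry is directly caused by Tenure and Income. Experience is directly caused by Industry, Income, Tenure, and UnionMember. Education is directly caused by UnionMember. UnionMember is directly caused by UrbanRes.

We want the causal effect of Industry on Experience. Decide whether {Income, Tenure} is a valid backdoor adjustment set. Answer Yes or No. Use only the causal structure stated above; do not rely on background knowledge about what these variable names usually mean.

Backdoor paths from Industry to Experience (paths whose first edge points into Industry):
  P1: Industry <- Income -> Experience
  P2: Industry <- Tenure <- UrbanRes -> UnionMember -> Experience
  P3: Industry <- Tenure <- UnionMember -> Experience
  P4: Industry <- Tenure -> Experience
Condition 1 (no descendant of Industry in the set): holds — descendants of Industry are {Experience}; none are in {Income, Tenure}.
Condition 2 (every backdoor path blocked by {Income, Tenure}):
  P1: blocked at fork node Income ∈ conditioning set.
  P2: blocked at chain node Tenure ∈ conditioning set.
  P3: blocked at chain node Tenure ∈ conditioning set.
  P4: blocked at fork node Tenure ∈ conditioning set.
{Income, Tenure} satisfies the backdoor criterion.

Yes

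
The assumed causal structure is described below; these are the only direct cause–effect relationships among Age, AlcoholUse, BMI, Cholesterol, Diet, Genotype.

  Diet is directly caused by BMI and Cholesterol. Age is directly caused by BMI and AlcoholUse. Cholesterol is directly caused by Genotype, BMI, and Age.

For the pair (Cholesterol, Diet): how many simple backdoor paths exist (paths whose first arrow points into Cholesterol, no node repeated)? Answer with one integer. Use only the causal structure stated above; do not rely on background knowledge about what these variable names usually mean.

2

A backdoor path from Cholesterol to Diet is any simple undirected path whose first edge points into Cholesterol (i.e. leaves Cholesterol via a parent).
Parents of Cholesterol: {Age, BMI, Genotype}.
Enumerating:
  P1: Cholesterol <- BMI -> Diet
  P2: Cholesterol <- Age <- BMI -> Diet
That exhausts the simple backdoor paths. Count: 2.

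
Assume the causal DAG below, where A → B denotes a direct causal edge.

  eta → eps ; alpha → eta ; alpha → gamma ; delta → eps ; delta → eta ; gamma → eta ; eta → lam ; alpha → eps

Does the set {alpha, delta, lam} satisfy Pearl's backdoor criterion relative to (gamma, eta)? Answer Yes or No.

No

Backdoor paths from gamma to eta (paths whose first edge points into gamma):
  P1: gamma <- alpha -> eta
  P2: gamma <- alpha -> eps <- delta -> eta
  P3: gamma <- alpha -> eps <- eta
Condition 1 (no descendant of gamma in the set): FAILS — lam is a descendant of gamma.
Condition 2 (every backdoor path blocked by {alpha, delta, lam}):
  P1: blocked at fork node alpha ∈ conditioning set.
  P2: blocked at fork node alpha ∈ conditioning set.
  P3: blocked at fork node alpha ∈ conditioning set.
{alpha, delta, lam} does not satisfy the backdoor criterion.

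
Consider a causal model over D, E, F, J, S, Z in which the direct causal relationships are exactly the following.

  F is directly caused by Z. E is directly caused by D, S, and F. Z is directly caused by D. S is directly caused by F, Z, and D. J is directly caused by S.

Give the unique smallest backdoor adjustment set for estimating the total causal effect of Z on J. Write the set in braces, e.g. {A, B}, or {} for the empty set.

Variables eligible for adjustment (non-descendants of Z, excluding Z and J): {D}.
Backdoor paths from Z to J:
  P1: Z <- D -> S -> J
  P2: Z <- D -> E <- F -> S -> J
  P3: Z <- D -> E <- S -> J
The empty set is not sufficient: P1 (Z <- D -> S -> J) has no collider blocking it and no conditioned non-collider, so it is open.
Try {D}:
  P1: blocked at fork node D ∈ conditioning set.
  P2: blocked at fork node D ∈ conditioning set.
  P3: blocked at fork node D ∈ conditioning set.
{D} contains no descendant of Z and blocks every backdoor path.
{D} is the unique smallest valid adjustment set.

{D}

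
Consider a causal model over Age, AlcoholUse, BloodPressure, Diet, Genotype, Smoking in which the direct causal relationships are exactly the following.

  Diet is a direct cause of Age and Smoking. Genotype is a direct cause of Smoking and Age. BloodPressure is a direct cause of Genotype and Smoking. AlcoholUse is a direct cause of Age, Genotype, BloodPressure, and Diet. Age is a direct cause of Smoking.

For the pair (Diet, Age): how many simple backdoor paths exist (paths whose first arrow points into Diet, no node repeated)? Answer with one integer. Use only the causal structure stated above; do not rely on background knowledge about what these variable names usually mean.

8

A backdoor path from Diet to Age is any simple undirected path whose first edge points into Diet (i.e. leaves Diet via a parent).
Parents of Diet: {AlcoholUse}.
Enumerating:
  P1: Diet <- AlcoholUse -> BloodPressure -> Genotype -> Age
  P2: Diet <- AlcoholUse -> BloodPressure -> Genotype -> Smoking <- Age
  P3: Diet <- AlcoholUse -> BloodPressure -> Smoking <- Genotype -> Age
  P4: Diet <- AlcoholUse -> BloodPressure -> Smoking <- Age
  P5: Diet <- AlcoholUse -> Genotype <- BloodPressure -> Smoking <- Age
  P6: Diet <- AlcoholUse -> Genotype -> Age
  P7: Diet <- AlcoholUse -> Genotype -> Smoking <- Age
  P8: Diet <- AlcoholUse -> Age
That exhausts the simple backdoor paths. Count: 8.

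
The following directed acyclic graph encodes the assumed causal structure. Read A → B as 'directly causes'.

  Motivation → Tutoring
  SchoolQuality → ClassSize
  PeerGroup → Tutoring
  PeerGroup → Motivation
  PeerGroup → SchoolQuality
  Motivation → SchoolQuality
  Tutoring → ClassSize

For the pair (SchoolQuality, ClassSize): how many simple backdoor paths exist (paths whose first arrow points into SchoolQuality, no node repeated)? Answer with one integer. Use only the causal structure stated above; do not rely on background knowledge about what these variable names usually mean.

4

A backdoor path from SchoolQuality to ClassSize is any simple undirected path whose first edge points into SchoolQuality (i.e. leaves SchoolQuality via a parent).
Parents of SchoolQuality: {Motivation, PeerGroup}.
Enumerating:
  P1: SchoolQuality <- PeerGroup -> Motivation -> Tutoring -> ClassSize
  P2: SchoolQuality <- PeerGroup -> Tutoring -> ClassSize
  P3: SchoolQuality <- Motivation <- PeerGroup -> Tutoring -> ClassSize
  P4: SchoolQuality <- Motivation -> Tutoring -> ClassSize
That exhausts the simple backdoor paths. Count: 4.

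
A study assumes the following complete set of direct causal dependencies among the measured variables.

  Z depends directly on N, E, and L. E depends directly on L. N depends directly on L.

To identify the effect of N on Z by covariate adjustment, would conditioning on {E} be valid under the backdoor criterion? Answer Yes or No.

No

Backdoor paths from N to Z (paths whose first edge points into N):
  P1: N <- L -> E -> Z
  P2: N <- L -> Z
Condition 1 (no descendant of N in the set): holds — descendants of N are {Z}; none are in {E}.
Condition 2 (every backdoor path blocked by {E}):
  P1: blocked at chain node E ∈ conditioning set.
  P2: open — no interior node is in the conditioning set.
{E} does not satisfy the backdoor criterion.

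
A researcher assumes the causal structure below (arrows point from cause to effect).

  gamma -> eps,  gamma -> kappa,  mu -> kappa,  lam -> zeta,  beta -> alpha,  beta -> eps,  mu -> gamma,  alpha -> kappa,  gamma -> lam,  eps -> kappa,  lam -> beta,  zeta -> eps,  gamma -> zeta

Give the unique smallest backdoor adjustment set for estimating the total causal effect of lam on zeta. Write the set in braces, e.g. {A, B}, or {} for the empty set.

{gamma}

Variables eligible for adjustment (non-descendants of lam, excluding lam and zeta): {gamma, mu}.
Backdoor paths from lam to zeta:
  P1: lam <- gamma <- mu -> kappa <- eps <- zeta
  P2: lam <- gamma <- mu -> kappa <- alpha <- beta -> eps <- zeta
  P3: lam <- gamma -> zeta
  P4: lam <- gamma -> eps <- zeta
  P5: lam <- gamma -> kappa <- eps <- zeta
  P6: lam <- gamma -> kappa <- alpha <- beta -> eps <- zeta
The empty set is not sufficient: P3 (lam <- gamma -> zeta) has no collider blocking it and no conditioned non-collider, so it is open.
Try {gamma}:
  P1: blocked at chain node gamma ∈ conditioning set.
  P2: blocked at chain node gamma ∈ conditioning set.
  P3: blocked at fork node gamma ∈ conditioning set.
  P4: blocked at fork node gamma ∈ conditioning set.
  P5: blocked at fork node gamma ∈ conditioning set.
  P6: blocked at fork node gamma ∈ conditioning set.
{gamma} contains no descendant of lam and blocks every backdoor path.
No other singleton works — e.g. {mu} leaves P3 open — so {gamma} is the unique smallest valid adjustment set.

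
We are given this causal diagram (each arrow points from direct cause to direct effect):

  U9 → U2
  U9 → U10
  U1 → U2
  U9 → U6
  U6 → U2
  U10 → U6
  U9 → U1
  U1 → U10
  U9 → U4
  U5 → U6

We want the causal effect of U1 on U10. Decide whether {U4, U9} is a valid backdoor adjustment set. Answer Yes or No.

Yes

Backdoor paths from U1 to U10 (paths whose first edge points into U1):
  P1: U1 <- U9 -> U10
  P2: U1 <- U9 -> U6 <- U10
  P3: U1 <- U9 -> U2 <- U6 <- U10
Condition 1 (no descendant of U1 in the set): holds — descendants of U1 are {U10, U2, U6}; none are in {U4, U9}.
Condition 2 (every backdoor path blocked by {U4, U9}):
  P1: blocked at fork node U9 ∈ conditioning set.
  P2: blocked at fork node U9 ∈ conditioning set.
  P3: blocked at fork node U9 ∈ conditioning set.
{U4, U9} satisfies the backdoor criterion.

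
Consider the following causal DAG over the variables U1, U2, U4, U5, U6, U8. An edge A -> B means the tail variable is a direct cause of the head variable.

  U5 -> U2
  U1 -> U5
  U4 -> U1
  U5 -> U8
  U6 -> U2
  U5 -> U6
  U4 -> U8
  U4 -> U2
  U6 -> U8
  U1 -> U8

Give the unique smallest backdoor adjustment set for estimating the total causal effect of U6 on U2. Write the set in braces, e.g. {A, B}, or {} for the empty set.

{U5}

Variables eligible for adjustment (non-descendants of U6, excluding U6 and U2): {U1, U4, U5}.
Backdoor paths from U6 to U2:
  P1: U6 <- U5 <- U1 <- U4 -> U2
  P2: U6 <- U5 <- U1 -> U8 <- U4 -> U2
  P3: U6 <- U5 -> U8 <- U4 -> U2
  P4: U6 <- U5 -> U8 <- U1 <- U4 -> U2
  P5: U6 <- U5 -> U2
The empty set is not sufficient: P1 (U6 <- U5 <- U1 <- U4 -> U2) has no collider blocking it and no conditioned non-collider, so it is open.
Try {U5}:
  P1: blocked at chain node U5 ∈ conditioning set.
  P2: blocked at chain node U5 ∈ conditioning set.
  P3: blocked at fork node U5 ∈ conditioning set.
  P4: blocked at fork node U5 ∈ conditioning set.
  P5: blocked at fork node U5 ∈ conditioning set.
{U5} contains no descendant of U6 and blocks every backdoor path.
No other singleton works — e.g. {U4} leaves P5 open — so {U5} is the unique smallest valid adjustment set.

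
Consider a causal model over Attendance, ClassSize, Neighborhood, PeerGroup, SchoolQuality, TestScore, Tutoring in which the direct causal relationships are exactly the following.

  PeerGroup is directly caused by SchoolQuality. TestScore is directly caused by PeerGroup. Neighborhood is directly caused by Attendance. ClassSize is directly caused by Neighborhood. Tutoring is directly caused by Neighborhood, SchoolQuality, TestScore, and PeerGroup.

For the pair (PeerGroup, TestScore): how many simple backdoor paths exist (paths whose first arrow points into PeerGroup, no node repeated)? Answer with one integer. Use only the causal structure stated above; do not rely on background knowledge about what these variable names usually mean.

1

A backdoor path from PeerGroup to TestScore is any simple undirected path whose first edge points into PeerGroup (i.e. leaves PeerGroup via a parent).
Parents of PeerGroup: {SchoolQuality}.
Enumerating:
  P1: PeerGroup <- SchoolQuality -> Tutoring <- TestScore
That exhausts the simple backdoor paths. Count: 1.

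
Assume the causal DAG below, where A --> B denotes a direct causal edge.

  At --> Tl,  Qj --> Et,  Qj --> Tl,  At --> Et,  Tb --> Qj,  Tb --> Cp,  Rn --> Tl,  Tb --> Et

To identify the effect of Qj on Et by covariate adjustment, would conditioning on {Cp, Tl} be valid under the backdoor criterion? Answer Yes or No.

No

Backdoor paths from Qj to Et (paths whose first edge points into Qj):
  P1: Qj <- Tb -> Et
Condition 1 (no descendant of Qj in the set): FAILS — Tl is a descendant of Qj.
Condition 2 (every backdoor path blocked by {Cp, Tl}):
  P1: open — no interior node is in the conditioning set.
{Cp, Tl} does not satisfy the backdoor criterion.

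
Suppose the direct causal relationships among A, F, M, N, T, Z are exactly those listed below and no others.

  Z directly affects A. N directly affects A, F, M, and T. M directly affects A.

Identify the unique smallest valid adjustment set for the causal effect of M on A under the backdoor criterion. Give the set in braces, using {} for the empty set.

{N}

Variables eligible for adjustment (non-descendants of M, excluding M and A): {F, N, T, Z}.
Backdoor paths from M to A:
  P1: M <- N -> A
The empty set is not sufficient: P1 (M <- N -> A) has no collider blocking it and no conditioned non-collider, so it is open.
Try {N}:
  P1: blocked at fork node N ∈ conditioning set.
{N} contains no descendant of M and blocks every backdoor path.
No other singleton works — e.g. {F} leaves P1 open — so {N} is the unique smallest valid adjustment set.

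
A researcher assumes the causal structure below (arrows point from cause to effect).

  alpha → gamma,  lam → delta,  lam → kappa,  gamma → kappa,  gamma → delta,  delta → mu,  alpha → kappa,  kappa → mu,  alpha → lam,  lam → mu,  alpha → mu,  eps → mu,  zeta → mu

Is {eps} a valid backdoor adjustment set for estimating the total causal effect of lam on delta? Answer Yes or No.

Backdoor paths from lam to delta (paths whose first edge points into lam):
  P1: lam <- alpha -> gamma -> delta
  P2: lam <- alpha -> gamma -> kappa -> mu <- delta
  P3: lam <- alpha -> kappa <- gamma -> delta
  P4: lam <- alpha -> kappa -> mu <- delta
  P5: lam <- alpha -> mu <- delta
  P6: lam <- alpha -> mu <- kappa <- gamma -> delta
Condition 1 (no descendant of lam in the set): holds — descendants of lam are {delta, kappa, mu}; none are in {eps}.
Condition 2 (every backdoor path blocked by {eps}):
  P1: open — no interior node is in the conditioning set.
  P2: blocked at collider mu (neither it nor any descendant is in the conditioning set).
  P3: blocked at collider kappa (neither it nor any descendant is in the conditioning set).
  P4: blocked at collider mu (neither it nor any descendant is in the conditioning set).
  P5: blocked at collider mu (neither it nor any descendant is in the conditioning set).
  P6: blocked at collider mu (neither it nor any descendant is in the conditioning set).
{eps} does not satisfy the backdoor criterion.

No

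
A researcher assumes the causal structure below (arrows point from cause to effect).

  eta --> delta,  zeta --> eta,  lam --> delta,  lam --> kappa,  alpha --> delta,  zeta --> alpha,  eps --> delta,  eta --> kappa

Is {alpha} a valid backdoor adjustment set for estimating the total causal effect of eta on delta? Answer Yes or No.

Backdoor paths from eta to delta (paths whose first edge points into eta):
  P1: eta <- zeta -> alpha -> delta
Condition 1 (no descendant of eta in the set): holds — descendants of eta are {delta, kappa}; none are in {alpha}.
Condition 2 (every backdoor path blocked by {alpha}):
  P1: blocked at chain node alpha ∈ conditioning set.
{alpha} satisfies the backdoor criterion.

Yes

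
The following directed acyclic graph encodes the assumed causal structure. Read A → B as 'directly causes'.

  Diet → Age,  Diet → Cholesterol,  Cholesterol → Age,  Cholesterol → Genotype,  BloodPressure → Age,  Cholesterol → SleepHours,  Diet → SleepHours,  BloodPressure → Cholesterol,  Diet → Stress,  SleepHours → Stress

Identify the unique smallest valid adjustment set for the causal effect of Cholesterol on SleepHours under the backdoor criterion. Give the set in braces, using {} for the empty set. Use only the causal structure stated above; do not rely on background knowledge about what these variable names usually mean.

{Diet}

Variables eligible for adjustment (non-descendants of Cholesterol, excluding Cholesterol and SleepHours): {BloodPressure, Diet}.
Backdoor paths from Cholesterol to SleepHours:
  P1: Cholesterol <- BloodPressure -> Age <- Diet -> SleepHours
  P2: Cholesterol <- BloodPressure -> Age <- Diet -> Stress <- SleepHours
  P3: Cholesterol <- Diet -> SleepHours
  P4: Cholesterol <- Diet -> Stress <- SleepHours
The empty set is not sufficient: P3 (Cholesterol <- Diet -> SleepHours) has no collider blocking it and no conditioned non-collider, so it is open.
Try {Diet}:
  P1: blocked at collider Age (neither it nor any descendant is in the conditioning set).
  P2: blocked at collider Age (neither it nor any descendant is in the conditioning set).
  P3: blocked at fork node Diet ∈ conditioning set.
  P4: blocked at fork node Diet ∈ conditioning set.
{Diet} contains no descendant of Cholesterol and blocks every backdoor path.
No other singleton works — e.g. {BloodPressure} leaves P3 open — so {Diet} is the unique smallest valid adjustment set.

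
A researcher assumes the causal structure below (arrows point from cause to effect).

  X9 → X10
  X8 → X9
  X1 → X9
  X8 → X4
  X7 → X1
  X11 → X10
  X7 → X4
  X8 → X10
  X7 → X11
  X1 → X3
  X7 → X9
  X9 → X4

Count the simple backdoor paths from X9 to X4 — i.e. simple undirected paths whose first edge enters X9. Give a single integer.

6

A backdoor path from X9 to X4 is any simple undirected path whose first edge points into X9 (i.e. leaves X9 via a parent).
Parents of X9: {X1, X7, X8}.
Enumerating:
  P1: X9 <- X8 -> X4
  P2: X9 <- X8 -> X10 <- X11 <- X7 -> X4
  P3: X9 <- X7 -> X11 -> X10 <- X8 -> X4
  P4: X9 <- X7 -> X4
  P5: X9 <- X1 <- X7 -> X11 -> X10 <- X8 -> X4
  P6: X9 <- X1 <- X7 -> X4
That exhausts the simple backdoor paths. Count: 6.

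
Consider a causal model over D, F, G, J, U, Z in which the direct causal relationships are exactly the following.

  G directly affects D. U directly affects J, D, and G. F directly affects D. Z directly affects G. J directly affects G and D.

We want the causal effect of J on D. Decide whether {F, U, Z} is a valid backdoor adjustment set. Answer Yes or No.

Yes

Backdoor paths from J to D (paths whose first edge points into J):
  P1: J <- U -> G -> D
  P2: J <- U -> D
Condition 1 (no descendant of J in the set): holds — descendants of J are {D, G}; none are in {F, U, Z}.
Condition 2 (every backdoor path blocked by {F, U, Z}):
  P1: blocked at fork node U ∈ conditioning set.
  P2: blocked at fork node U ∈ conditioning set.
{F, U, Z} satisfies the backdoor criterion.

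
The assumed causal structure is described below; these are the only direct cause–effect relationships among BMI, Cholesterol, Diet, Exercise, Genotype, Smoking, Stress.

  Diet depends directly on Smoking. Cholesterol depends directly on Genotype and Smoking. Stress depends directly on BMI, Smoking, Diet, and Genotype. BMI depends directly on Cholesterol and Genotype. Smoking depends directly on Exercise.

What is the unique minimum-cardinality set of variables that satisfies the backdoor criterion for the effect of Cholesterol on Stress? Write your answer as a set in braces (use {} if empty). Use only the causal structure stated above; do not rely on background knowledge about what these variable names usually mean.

Variables eligible for adjustment (non-descendants of Cholesterol, excluding Cholesterol and Stress): {Diet, Exercise, Genotype, Smoking}.
Backdoor paths from Cholesterol to Stress:
  P1: Cholesterol <- Genotype -> BMI -> Stress
  P2: Cholesterol <- Genotype -> Stress
  P3: Cholesterol <- Smoking -> Diet -> Stress
  P4: Cholesterol <- Smoking -> Stress
The empty set is not sufficient: P1 (Cholesterol <- Genotype -> BMI -> Stress) has no collider blocking it and no conditioned non-collider, so it is open.
Try {Genotype, Smoking}:
  P1: blocked at fork node Genotype ∈ conditioning set.
  P2: blocked at fork node Genotype ∈ conditioning set.
  P3: blocked at fork node Smoking ∈ conditioning set.
  P4: blocked at fork node Smoking ∈ conditioning set.
{Genotype, Smoking} contains no descendant of Cholesterol and blocks every backdoor path.
Every element of {Genotype, Smoking} is needed (dropping Genotype leaves P1 open; dropping Smoking leaves P3 open), so no proper subset is valid.
Among all size-2 subsets of the eligible variables, only {Genotype, Smoking} blocks every backdoor path, so it is the unique smallest valid adjustment set.

{Genotype, Smoking}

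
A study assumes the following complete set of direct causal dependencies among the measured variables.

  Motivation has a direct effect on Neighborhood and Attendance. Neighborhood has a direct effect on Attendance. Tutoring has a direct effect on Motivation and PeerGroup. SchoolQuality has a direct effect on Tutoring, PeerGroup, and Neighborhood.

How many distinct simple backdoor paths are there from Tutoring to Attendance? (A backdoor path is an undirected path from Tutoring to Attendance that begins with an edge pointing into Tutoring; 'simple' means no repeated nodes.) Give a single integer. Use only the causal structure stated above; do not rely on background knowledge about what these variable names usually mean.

2

A backdoor path from Tutoring to Attendance is any simple undirected path whose first edge points into Tutoring (i.e. leaves Tutoring via a parent).
Parents of Tutoring: {SchoolQuality}.
Enumerating:
  P1: Tutoring <- SchoolQuality -> Neighborhood <- Motivation -> Attendance
  P2: Tutoring <- SchoolQuality -> Neighborhood -> Attendance
That exhausts the simple backdoor paths. Count: 2.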